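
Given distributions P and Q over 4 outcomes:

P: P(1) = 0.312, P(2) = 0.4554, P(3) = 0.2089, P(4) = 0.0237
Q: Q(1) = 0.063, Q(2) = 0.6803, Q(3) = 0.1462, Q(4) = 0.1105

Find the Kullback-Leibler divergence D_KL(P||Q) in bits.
0.5114 bits

D_KL(P||Q) = Σ P(x) log₂(P(x)/Q(x))

Computing term by term:
  P(1)·log₂(P(1)/Q(1)) = 0.312·log₂(0.312/0.063) = 0.72013
  P(2)·log₂(P(2)/Q(2)) = 0.4554·log₂(0.4554/0.6803) = -0.26369
  P(3)·log₂(P(3)/Q(3)) = 0.2089·log₂(0.2089/0.1462) = 0.10756
  P(4)·log₂(P(4)/Q(4)) = 0.0237·log₂(0.0237/0.1105) = -0.05264

D_KL(P||Q) = 0.72013 - 0.26369 + 0.10756 - 0.05264 = 0.51136 ≈ 0.5114 bits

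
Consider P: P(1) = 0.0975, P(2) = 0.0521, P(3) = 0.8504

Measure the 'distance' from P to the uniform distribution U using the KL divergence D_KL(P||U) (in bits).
0.8366 bits

U(i) = 1/3 for all i

D_KL(P||U) = Σ P(x) log₂(P(x) / (1/3))
           = Σ P(x) log₂(P(x)) + log₂(3)
           = log₂(3) - H(P)

H(P) = -Σ P(x) log₂(P(x)):
  -P(1)·log₂(P(1)) = -(0.0975)·log₂(0.0975) = 0.32745
  -P(2)·log₂(P(2)) = -(0.0521)·log₂(0.0521) = 0.22208
  -P(3)·log₂(P(3)) = -(0.8504)·log₂(0.8504) = 0.19881
H(P) = 0.32745 + 0.22208 + 0.19881 = 0.74834 bits

log₂(3) = 1.58496 bits

D_KL(P||U) = 1.58496 - 0.74834 = 0.83662 ≈ 0.8366 bits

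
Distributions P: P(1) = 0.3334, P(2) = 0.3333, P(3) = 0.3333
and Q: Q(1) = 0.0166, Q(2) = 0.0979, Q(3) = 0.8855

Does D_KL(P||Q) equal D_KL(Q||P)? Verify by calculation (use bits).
D_KL(P||Q) = 1.5622 bits, D_KL(Q||P) = 1.0034 bits. No — D_KL(P||Q) ≠ D_KL(Q||P) for this pair.

D_KL(P||Q) = Σ P(x) log₂(P(x)/Q(x))

Computing term by term:
  P(1)·log₂(P(1)/Q(1)) = 0.3334·log₂(0.3334/0.0166) = 1.44295
  P(2)·log₂(P(2)/Q(2)) = 0.3333·log₂(0.3333/0.0979) = 0.58909
  P(3)·log₂(P(3)/Q(3)) = 0.3333·log₂(0.3333/0.8855) = -0.46984

D_KL(P||Q) = 1.44295 + 0.58909 - 0.46984 = 1.56220 ≈ 1.5622 bits

D_KL(Q||P) = Σ Q(x) log₂(Q(x)/P(x))

Computing term by term:
  Q(1)·log₂(Q(1)/P(1)) = 0.0166·log₂(0.0166/0.3334) = -0.07184
  Q(2)·log₂(Q(2)/P(2)) = 0.0979·log₂(0.0979/0.3333) = -0.17303
  Q(3)·log₂(Q(3)/P(3)) = 0.8855·log₂(0.8855/0.3333) = 1.24826

D_KL(Q||P) = -0.07184 - 0.17303 + 1.24826 = 1.00339 ≈ 1.0034 bits

These are NOT equal (difference: 0.5588 bits). KL divergence is asymmetric: D_KL(P||Q) ≠ D_KL(Q||P) in general.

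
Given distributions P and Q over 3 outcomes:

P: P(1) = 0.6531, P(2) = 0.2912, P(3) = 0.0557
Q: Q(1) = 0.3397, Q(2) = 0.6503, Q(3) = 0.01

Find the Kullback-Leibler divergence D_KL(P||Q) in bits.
0.4164 bits

D_KL(P||Q) = Σ P(x) log₂(P(x)/Q(x))

Computing term by term:
  P(1)·log₂(P(1)/Q(1)) = 0.6531·log₂(0.6531/0.3397) = 0.61590
  P(2)·log₂(P(2)/Q(2)) = 0.2912·log₂(0.2912/0.6503) = -0.33753
  P(3)·log₂(P(3)/Q(3)) = 0.0557·log₂(0.0557/0.01) = 0.13801

D_KL(P||Q) = 0.61590 - 0.33753 + 0.13801 = 0.41638 ≈ 0.4164 bits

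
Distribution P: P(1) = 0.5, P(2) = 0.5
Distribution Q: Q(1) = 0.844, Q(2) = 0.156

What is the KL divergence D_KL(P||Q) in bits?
0.4625 bits

D_KL(P||Q) = Σ P(x) log₂(P(x)/Q(x))

Computing term by term:
  P(1)·log₂(P(1)/Q(1)) = 0.5·log₂(0.5/0.844) = -0.37766
  P(2)·log₂(P(2)/Q(2)) = 0.5·log₂(0.5/0.156) = 0.84019

D_KL(P||Q) = -0.37766 + 0.84019 = 0.46253 ≈ 0.4625 bits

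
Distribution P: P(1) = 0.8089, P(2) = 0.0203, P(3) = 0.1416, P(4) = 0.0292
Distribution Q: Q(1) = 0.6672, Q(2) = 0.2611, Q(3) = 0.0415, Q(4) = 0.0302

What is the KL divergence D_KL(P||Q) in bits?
0.3992 bits

D_KL(P||Q) = Σ P(x) log₂(P(x)/Q(x))

Computing term by term:
  P(1)·log₂(P(1)/Q(1)) = 0.8089·log₂(0.8089/0.6672) = 0.22475
  P(2)·log₂(P(2)/Q(2)) = 0.0203·log₂(0.0203/0.2611) = -0.07481
  P(3)·log₂(P(3)/Q(3)) = 0.1416·log₂(0.1416/0.0415) = 0.25072
  P(4)·log₂(P(4)/Q(4)) = 0.0292·log₂(0.0292/0.0302) = -0.00142

D_KL(P||Q) = 0.22475 - 0.07481 + 0.25072 - 0.00142 = 0.39924 ≈ 0.3992 bits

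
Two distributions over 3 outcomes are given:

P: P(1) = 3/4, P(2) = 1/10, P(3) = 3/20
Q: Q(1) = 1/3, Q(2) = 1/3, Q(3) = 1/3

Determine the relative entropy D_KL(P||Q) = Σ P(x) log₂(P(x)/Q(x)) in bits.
0.5309 bits

D_KL(P||Q) = Σ P(x) log₂(P(x)/Q(x))

Computing term by term:
  P(1)·log₂(P(1)/Q(1)) = (3/4)·log₂((3/4)/(1/3)) = 0.87744
  P(2)·log₂(P(2)/Q(2)) = (1/10)·log₂((1/10)/(1/3)) = -0.17370
  P(3)·log₂(P(3)/Q(3)) = (3/20)·log₂((3/20)/(1/3)) = -0.17280

D_KL(P||Q) = 0.87744 - 0.17370 - 0.17280 = 0.53094 ≈ 0.5309 bits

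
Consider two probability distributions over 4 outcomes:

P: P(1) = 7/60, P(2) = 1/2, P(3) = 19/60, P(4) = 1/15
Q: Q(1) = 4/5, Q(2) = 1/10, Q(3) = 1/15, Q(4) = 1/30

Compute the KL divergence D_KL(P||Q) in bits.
1.6154 bits

D_KL(P||Q) = Σ P(x) log₂(P(x)/Q(x))

Computing term by term:
  P(1)·log₂(P(1)/Q(1)) = (7/60)·log₂((7/60)/(4/5)) = -0.32405
  P(2)·log₂(P(2)/Q(2)) = (1/2)·log₂((1/2)/(1/10)) = 1.16096
  P(3)·log₂(P(3)/Q(3)) = (19/60)·log₂((19/60)/(1/15)) = 0.71184
  P(4)·log₂(P(4)/Q(4)) = (1/15)·log₂((1/15)/(1/30)) = 0.06667

D_KL(P||Q) = -0.32405 + 1.16096 + 0.71184 + 0.06667 = 1.61542 ≈ 1.6154 bits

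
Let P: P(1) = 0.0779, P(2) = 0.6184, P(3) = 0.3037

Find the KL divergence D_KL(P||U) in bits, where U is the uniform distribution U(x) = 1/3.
0.3472 bits

U(i) = 1/3 for all i

D_KL(P||U) = Σ P(x) log₂(P(x) / (1/3))
           = Σ P(x) log₂(P(x)) + log₂(3)
           = log₂(3) - H(P)

H(P) = -Σ P(x) log₂(P(x)):
  -P(1)·log₂(P(1)) = -(0.0779)·log₂(0.0779) = 0.28685
  -P(2)·log₂(P(2)) = -(0.6184)·log₂(0.6184) = 0.42879
  -P(3)·log₂(P(3)) = -(0.3037)·log₂(0.3037) = 0.52215
H(P) = 0.28685 + 0.42879 + 0.52215 = 1.23779 bits

log₂(3) = 1.58496 bits

D_KL(P||U) = 1.58496 - 1.23779 = 0.34717 ≈ 0.3472 bits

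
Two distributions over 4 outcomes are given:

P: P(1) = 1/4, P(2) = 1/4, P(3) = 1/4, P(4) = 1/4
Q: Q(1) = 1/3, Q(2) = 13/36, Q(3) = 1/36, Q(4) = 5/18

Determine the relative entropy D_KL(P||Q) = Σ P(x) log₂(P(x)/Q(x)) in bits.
0.5181 bits

D_KL(P||Q) = Σ P(x) log₂(P(x)/Q(x))

Computing term by term:
  P(1)·log₂(P(1)/Q(1)) = (1/4)·log₂((1/4)/(1/3)) = -0.10376
  P(2)·log₂(P(2)/Q(2)) = (1/4)·log₂((1/4)/(13/36)) = -0.13263
  P(3)·log₂(P(3)/Q(3)) = (1/4)·log₂((1/4)/(1/36)) = 0.79248
  P(4)·log₂(P(4)/Q(4)) = (1/4)·log₂((1/4)/(5/18)) = -0.03800

D_KL(P||Q) = -0.10376 - 0.13263 + 0.79248 - 0.03800 = 0.51809 ≈ 0.5181 bits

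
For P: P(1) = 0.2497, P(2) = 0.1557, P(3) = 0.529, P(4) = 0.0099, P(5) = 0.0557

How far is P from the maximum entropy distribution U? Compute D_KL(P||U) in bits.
0.6204 bits

U(i) = 1/5 for all i

D_KL(P||U) = Σ P(x) log₂(P(x) / (1/5))
           = Σ P(x) log₂(P(x)) + log₂(5)
           = log₂(5) - H(P)

H(P) = -Σ P(x) log₂(P(x)):
  -P(1)·log₂(P(1)) = -(0.2497)·log₂(0.2497) = 0.49983
  -P(2)·log₂(P(2)) = -(0.1557)·log₂(0.1557) = 0.41777
  -P(3)·log₂(P(3)) = -(0.529)·log₂(0.529) = 0.48597
  -P(4)·log₂(P(4)) = -(0.0099)·log₂(0.0099) = 0.06592
  -P(5)·log₂(P(5)) = -(0.0557)·log₂(0.0557) = 0.23206
H(P) = 0.49983 + 0.41777 + 0.48597 + 0.06592 + 0.23206 = 1.70155 bits

log₂(5) = 2.32193 bits

D_KL(P||U) = 2.32193 - 1.70155 = 0.62038 ≈ 0.6204 bits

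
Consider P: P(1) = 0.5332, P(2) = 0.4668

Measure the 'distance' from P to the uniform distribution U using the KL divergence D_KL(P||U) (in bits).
0.0032 bits

U(i) = 1/2 for all i

D_KL(P||U) = Σ P(x) log₂(P(x) / (1/2))
           = Σ P(x) log₂(P(x)) + log₂(2)
           = log₂(2) - H(P)

H(P) = -Σ P(x) log₂(P(x)):
  -P(1)·log₂(P(1)) = -(0.5332)·log₂(0.5332) = 0.48375
  -P(2)·log₂(P(2)) = -(0.4668)·log₂(0.4668) = 0.51307
H(P) = 0.48375 + 0.51307 = 0.99682 bits

log₂(2) = 1.00000 bits

D_KL(P||U) = 1.00000 - 0.99682 = 0.00318 ≈ 0.0032 bits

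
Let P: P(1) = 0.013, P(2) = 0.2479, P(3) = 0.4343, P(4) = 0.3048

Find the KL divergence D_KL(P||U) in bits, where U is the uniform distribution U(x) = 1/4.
0.3747 bits

U(i) = 1/4 for all i

D_KL(P||U) = Σ P(x) log₂(P(x) / (1/4))
           = Σ P(x) log₂(P(x)) + log₂(4)
           = log₂(4) - H(P)

H(P) = -Σ P(x) log₂(P(x)):
  -P(1)·log₂(P(1)) = -(0.013)·log₂(0.013) = 0.08145
  -P(2)·log₂(P(2)) = -(0.2479)·log₂(0.2479) = 0.49882
  -P(3)·log₂(P(3)) = -(0.4343)·log₂(0.4343) = 0.52257
  -P(4)·log₂(P(4)) = -(0.3048)·log₂(0.3048) = 0.52245
H(P) = 0.08145 + 0.49882 + 0.52257 + 0.52245 = 1.62529 bits

log₂(4) = 2.00000 bits

D_KL(P||U) = 2.00000 - 1.62529 = 0.37471 ≈ 0.3747 bits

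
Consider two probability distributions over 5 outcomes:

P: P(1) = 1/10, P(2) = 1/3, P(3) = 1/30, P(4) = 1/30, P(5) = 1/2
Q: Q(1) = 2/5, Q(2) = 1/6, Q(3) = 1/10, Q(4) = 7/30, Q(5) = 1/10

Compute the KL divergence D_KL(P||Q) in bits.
1.1479 bits

D_KL(P||Q) = Σ P(x) log₂(P(x)/Q(x))

Computing term by term:
  P(1)·log₂(P(1)/Q(1)) = (1/10)·log₂((1/10)/(2/5)) = -0.20000
  P(2)·log₂(P(2)/Q(2)) = (1/3)·log₂((1/3)/(1/6)) = 0.33333
  P(3)·log₂(P(3)/Q(3)) = (1/30)·log₂((1/30)/(1/10)) = -0.05283
  P(4)·log₂(P(4)/Q(4)) = (1/30)·log₂((1/30)/(7/30)) = -0.09358
  P(5)·log₂(P(5)/Q(5)) = (1/2)·log₂((1/2)/(1/10)) = 1.16096

D_KL(P||Q) = -0.20000 + 0.33333 - 0.05283 - 0.09358 + 1.16096 = 1.14788 ≈ 1.1479 bits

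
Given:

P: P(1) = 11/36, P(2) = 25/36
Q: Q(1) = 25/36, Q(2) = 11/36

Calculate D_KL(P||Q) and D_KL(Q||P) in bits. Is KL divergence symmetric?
D_KL(P||Q) = 0.4606 bits, D_KL(Q||P) = 0.4606 bits. The two values coincide for this particular pair, but no — KL divergence is not symmetric in general.

D_KL(P||Q) = Σ P(x) log₂(P(x)/Q(x))

Computing term by term:
  P(1)·log₂(P(1)/Q(1)) = (11/36)·log₂((11/36)/(25/36)) = -0.36191
  P(2)·log₂(P(2)/Q(2)) = (25/36)·log₂((25/36)/(11/36)) = 0.82252

D_KL(P||Q) = -0.36191 + 0.82252 = 0.46061 ≈ 0.4606 bits

D_KL(Q||P) = Σ Q(x) log₂(Q(x)/P(x))

Computing term by term:
  Q(1)·log₂(Q(1)/P(1)) = (25/36)·log₂((25/36)/(11/36)) = 0.82252
  Q(2)·log₂(Q(2)/P(2)) = (11/36)·log₂((11/36)/(25/36)) = -0.36191

D_KL(Q||P) = 0.82252 - 0.36191 = 0.46061 ≈ 0.4606 bits

These ARE equal here. Q is P with outcomes relabeled (Q(1) = P(2), Q(2) = P(1)) by a relabeling that is its own inverse, so the two sums contain exactly the same terms in a different order. This is a special case — KL divergence is not symmetric in general: D_KL(P||Q) ≠ D_KL(Q||P) for most P, Q.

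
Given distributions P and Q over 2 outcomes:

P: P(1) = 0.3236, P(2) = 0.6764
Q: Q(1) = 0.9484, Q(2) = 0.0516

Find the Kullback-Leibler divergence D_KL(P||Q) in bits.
2.0091 bits

D_KL(P||Q) = Σ P(x) log₂(P(x)/Q(x))

Computing term by term:
  P(1)·log₂(P(1)/Q(1)) = 0.3236·log₂(0.3236/0.9484) = -0.50200
  P(2)·log₂(P(2)/Q(2)) = 0.6764·log₂(0.6764/0.0516) = 2.51109

D_KL(P||Q) = -0.50200 + 2.51109 = 2.00909 ≈ 2.0091 bits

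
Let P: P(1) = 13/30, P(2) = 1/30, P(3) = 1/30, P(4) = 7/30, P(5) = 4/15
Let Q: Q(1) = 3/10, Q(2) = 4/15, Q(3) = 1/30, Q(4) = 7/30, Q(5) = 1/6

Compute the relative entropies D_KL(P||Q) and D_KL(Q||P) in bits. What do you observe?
D_KL(P||Q) = 0.3107 bits, D_KL(Q||P) = 0.5278 bits. The two directions give different values (D_KL(Q||P) exceeds D_KL(P||Q) by 0.2171 bits): KL divergence is asymmetric.

D_KL(P||Q) = Σ P(x) log₂(P(x)/Q(x))

Computing term by term:
  P(1)·log₂(P(1)/Q(1)) = (13/30)·log₂((13/30)/(3/10)) = 0.22989
  P(2)·log₂(P(2)/Q(2)) = (1/30)·log₂((1/30)/(4/15)) = -0.10000
  P(3)·log₂(P(3)/Q(3)) = (1/30)·log₂((1/30)/(1/30)) = 0.00000
  P(4)·log₂(P(4)/Q(4)) = (7/30)·log₂((7/30)/(7/30)) = 0.00000
  P(5)·log₂(P(5)/Q(5)) = (4/15)·log₂((4/15)/(1/6)) = 0.18082

D_KL(P||Q) = 0.22989 - 0.10000 + 0.00000 + 0.00000 + 0.18082 = 0.31071 ≈ 0.3107 bits

D_KL(Q||P) = Σ Q(x) log₂(Q(x)/P(x))

Computing term by term:
  Q(1)·log₂(Q(1)/P(1)) = (3/10)·log₂((3/10)/(13/30)) = -0.15915
  Q(2)·log₂(Q(2)/P(2)) = (4/15)·log₂((4/15)/(1/30)) = 0.80000
  Q(3)·log₂(Q(3)/P(3)) = (1/30)·log₂((1/30)/(1/30)) = 0.00000
  Q(4)·log₂(Q(4)/P(4)) = (7/30)·log₂((7/30)/(7/30)) = 0.00000
  Q(5)·log₂(Q(5)/P(5)) = (1/6)·log₂((1/6)/(4/15)) = -0.11301

D_KL(Q||P) = -0.15915 + 0.80000 + 0.00000 + 0.00000 - 0.11301 = 0.52784 ≈ 0.5278 bits

These are NOT equal (difference: 0.2171 bits). KL divergence is asymmetric: D_KL(P||Q) ≠ D_KL(Q||P) in general.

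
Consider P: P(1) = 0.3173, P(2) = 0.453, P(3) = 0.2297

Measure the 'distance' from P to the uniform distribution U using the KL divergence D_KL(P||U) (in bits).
0.0545 bits

U(i) = 1/3 for all i

D_KL(P||U) = Σ P(x) log₂(P(x) / (1/3))
           = Σ P(x) log₂(P(x)) + log₂(3)
           = log₂(3) - H(P)

H(P) = -Σ P(x) log₂(P(x)):
  -P(1)·log₂(P(1)) = -(0.3173)·log₂(0.3173) = 0.52547
  -P(2)·log₂(P(2)) = -(0.453)·log₂(0.453) = 0.51751
  -P(3)·log₂(P(3)) = -(0.2297)·log₂(0.2297) = 0.48746
H(P) = 0.52547 + 0.51751 + 0.48746 = 1.53044 bits

log₂(3) = 1.58496 bits

D_KL(P||U) = 1.58496 - 1.53044 = 0.05452 ≈ 0.0545 bits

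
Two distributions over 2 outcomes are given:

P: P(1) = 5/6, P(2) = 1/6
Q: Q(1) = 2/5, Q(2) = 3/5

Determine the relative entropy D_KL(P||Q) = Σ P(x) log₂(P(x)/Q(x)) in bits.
0.5744 bits

D_KL(P||Q) = Σ P(x) log₂(P(x)/Q(x))

Computing term by term:
  P(1)·log₂(P(1)/Q(1)) = (5/6)·log₂((5/6)/(2/5)) = 0.88241
  P(2)·log₂(P(2)/Q(2)) = (1/6)·log₂((1/6)/(3/5)) = -0.30800

D_KL(P||Q) = 0.88241 - 0.30800 = 0.57441 ≈ 0.5744 bits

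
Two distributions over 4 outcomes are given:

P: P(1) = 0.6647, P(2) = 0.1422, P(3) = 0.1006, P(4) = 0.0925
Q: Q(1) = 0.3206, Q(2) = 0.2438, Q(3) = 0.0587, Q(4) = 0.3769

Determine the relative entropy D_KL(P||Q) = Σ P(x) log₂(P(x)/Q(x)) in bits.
0.4793 bits

D_KL(P||Q) = Σ P(x) log₂(P(x)/Q(x))

Computing term by term:
  P(1)·log₂(P(1)/Q(1)) = 0.6647·log₂(0.6647/0.3206) = 0.69922
  P(2)·log₂(P(2)/Q(2)) = 0.1422·log₂(0.1422/0.2438) = -0.11060
  P(3)·log₂(P(3)/Q(3)) = 0.1006·log₂(0.1006/0.0587) = 0.07819
  P(4)·log₂(P(4)/Q(4)) = 0.0925·log₂(0.0925/0.3769) = -0.18747

D_KL(P||Q) = 0.69922 - 0.11060 + 0.07819 - 0.18747 = 0.47934 ≈ 0.4793 bits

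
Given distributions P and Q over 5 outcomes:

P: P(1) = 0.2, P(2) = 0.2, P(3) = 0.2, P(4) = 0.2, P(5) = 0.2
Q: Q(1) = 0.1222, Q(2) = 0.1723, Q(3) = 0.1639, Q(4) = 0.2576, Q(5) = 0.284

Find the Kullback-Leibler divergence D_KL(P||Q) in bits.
0.0684 bits

D_KL(P||Q) = Σ P(x) log₂(P(x)/Q(x))

Computing term by term:
  P(1)·log₂(P(1)/Q(1)) = 0.2·log₂(0.2/0.1222) = 0.14215
  P(2)·log₂(P(2)/Q(2)) = 0.2·log₂(0.2/0.1723) = 0.04302
  P(3)·log₂(P(3)/Q(3)) = 0.2·log₂(0.2/0.1639) = 0.05744
  P(4)·log₂(P(4)/Q(4)) = 0.2·log₂(0.2/0.2576) = -0.07303
  P(5)·log₂(P(5)/Q(5)) = 0.2·log₂(0.2/0.284) = -0.10118

D_KL(P||Q) = 0.14215 + 0.04302 + 0.05744 - 0.07303 - 0.10118 = 0.06840 ≈ 0.0684 bits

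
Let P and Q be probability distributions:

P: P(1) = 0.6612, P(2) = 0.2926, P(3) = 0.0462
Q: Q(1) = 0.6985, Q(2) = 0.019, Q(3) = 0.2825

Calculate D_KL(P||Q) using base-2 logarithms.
0.9812 bits

D_KL(P||Q) = Σ P(x) log₂(P(x)/Q(x))

Computing term by term:
  P(1)·log₂(P(1)/Q(1)) = 0.6612·log₂(0.6612/0.6985) = -0.05235
  P(2)·log₂(P(2)/Q(2)) = 0.2926·log₂(0.2926/0.019) = 1.15427
  P(3)·log₂(P(3)/Q(3)) = 0.0462·log₂(0.0462/0.2825) = -0.12069

D_KL(P||Q) = -0.05235 + 1.15427 - 0.12069 = 0.98123 ≈ 0.9812 bits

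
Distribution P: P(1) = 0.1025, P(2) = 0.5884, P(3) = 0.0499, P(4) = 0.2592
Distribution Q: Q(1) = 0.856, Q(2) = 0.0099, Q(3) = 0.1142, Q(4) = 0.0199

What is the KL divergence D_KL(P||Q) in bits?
4.0540 bits

D_KL(P||Q) = Σ P(x) log₂(P(x)/Q(x))

Computing term by term:
  P(1)·log₂(P(1)/Q(1)) = 0.1025·log₂(0.1025/0.856) = -0.31385
  P(2)·log₂(P(2)/Q(2)) = 0.5884·log₂(0.5884/0.0099) = 3.46757
  P(3)·log₂(P(3)/Q(3)) = 0.0499·log₂(0.0499/0.1142) = -0.05960
  P(4)·log₂(P(4)/Q(4)) = 0.2592·log₂(0.2592/0.0199) = 0.95988

D_KL(P||Q) = -0.31385 + 3.46757 - 0.05960 + 0.95988 = 4.05400 ≈ 4.0540 bits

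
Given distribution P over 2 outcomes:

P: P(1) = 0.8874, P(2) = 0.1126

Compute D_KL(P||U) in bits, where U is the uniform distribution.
0.4923 bits

U(i) = 1/2 for all i

D_KL(P||U) = Σ P(x) log₂(P(x) / (1/2))
           = Σ P(x) log₂(P(x)) + log₂(2)
           = log₂(2) - H(P)

H(P) = -Σ P(x) log₂(P(x)):
  -P(1)·log₂(P(1)) = -(0.8874)·log₂(0.8874) = 0.15294
  -P(2)·log₂(P(2)) = -(0.1126)·log₂(0.1126) = 0.35477
H(P) = 0.15294 + 0.35477 = 0.50771 bits

log₂(2) = 1.00000 bits

D_KL(P||U) = 1.00000 - 0.50771 = 0.49229 ≈ 0.4923 bits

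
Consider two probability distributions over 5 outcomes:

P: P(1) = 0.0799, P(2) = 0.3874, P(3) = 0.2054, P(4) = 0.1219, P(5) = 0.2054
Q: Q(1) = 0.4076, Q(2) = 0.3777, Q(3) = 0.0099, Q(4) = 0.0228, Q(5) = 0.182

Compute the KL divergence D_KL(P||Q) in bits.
1.0556 bits

D_KL(P||Q) = Σ P(x) log₂(P(x)/Q(x))

Computing term by term:
  P(1)·log₂(P(1)/Q(1)) = 0.0799·log₂(0.0799/0.4076) = -0.18784
  P(2)·log₂(P(2)/Q(2)) = 0.3874·log₂(0.3874/0.3777) = 0.01417
  P(3)·log₂(P(3)/Q(3)) = 0.2054·log₂(0.2054/0.0099) = 0.89860
  P(4)·log₂(P(4)/Q(4)) = 0.1219·log₂(0.1219/0.0228) = 0.29483
  P(5)·log₂(P(5)/Q(5)) = 0.2054·log₂(0.2054/0.182) = 0.03584

D_KL(P||Q) = -0.18784 + 0.01417 + 0.89860 + 0.29483 + 0.03584 = 1.05560 ≈ 1.0556 bits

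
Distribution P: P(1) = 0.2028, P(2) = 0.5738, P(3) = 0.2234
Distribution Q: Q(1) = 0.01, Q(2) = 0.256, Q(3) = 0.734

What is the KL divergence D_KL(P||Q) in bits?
1.1653 bits

D_KL(P||Q) = Σ P(x) log₂(P(x)/Q(x))

Computing term by term:
  P(1)·log₂(P(1)/Q(1)) = 0.2028·log₂(0.2028/0.01) = 0.88055
  P(2)·log₂(P(2)/Q(2)) = 0.5738·log₂(0.5738/0.256) = 0.66814
  P(3)·log₂(P(3)/Q(3)) = 0.2234·log₂(0.2234/0.734) = -0.38339

D_KL(P||Q) = 0.88055 + 0.66814 - 0.38339 = 1.16530 ≈ 1.1653 bits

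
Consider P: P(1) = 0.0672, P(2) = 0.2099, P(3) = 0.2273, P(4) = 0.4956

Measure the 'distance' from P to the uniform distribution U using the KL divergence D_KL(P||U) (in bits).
0.2778 bits

U(i) = 1/4 for all i

D_KL(P||U) = Σ P(x) log₂(P(x) / (1/4))
           = Σ P(x) log₂(P(x)) + log₂(4)
           = log₂(4) - H(P)

H(P) = -Σ P(x) log₂(P(x)):
  -P(1)·log₂(P(1)) = -(0.0672)·log₂(0.0672) = 0.26177
  -P(2)·log₂(P(2)) = -(0.2099)·log₂(0.2099) = 0.47274
  -P(3)·log₂(P(3)) = -(0.2273)·log₂(0.2273) = 0.48582
  -P(4)·log₂(P(4)) = -(0.4956)·log₂(0.4956) = 0.50192
H(P) = 0.26177 + 0.47274 + 0.48582 + 0.50192 = 1.72225 bits

log₂(4) = 2.00000 bits

D_KL(P||U) = 2.00000 - 1.72225 = 0.27775 ≈ 0.2778 bits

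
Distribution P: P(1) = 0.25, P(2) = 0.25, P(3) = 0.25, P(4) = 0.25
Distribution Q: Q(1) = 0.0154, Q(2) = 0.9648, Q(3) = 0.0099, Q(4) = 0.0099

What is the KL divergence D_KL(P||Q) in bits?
2.8473 bits

D_KL(P||Q) = Σ P(x) log₂(P(x)/Q(x))

Computing term by term:
  P(1)·log₂(P(1)/Q(1)) = 0.25·log₂(0.25/0.0154) = 1.00523
  P(2)·log₂(P(2)/Q(2)) = 0.25·log₂(0.25/0.9648) = -0.48708
  P(3)·log₂(P(3)/Q(3)) = 0.25·log₂(0.25/0.0099) = 1.16459
  P(4)·log₂(P(4)/Q(4)) = 0.25·log₂(0.25/0.0099) = 1.16459

D_KL(P||Q) = 1.00523 - 0.48708 + 1.16459 + 1.16459 = 2.84733 ≈ 2.8473 bits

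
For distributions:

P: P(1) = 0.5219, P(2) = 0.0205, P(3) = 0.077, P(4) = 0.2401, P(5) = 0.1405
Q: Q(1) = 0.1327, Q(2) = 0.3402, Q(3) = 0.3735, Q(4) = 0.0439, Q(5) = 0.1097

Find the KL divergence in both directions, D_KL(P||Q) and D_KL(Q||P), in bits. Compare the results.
D_KL(P||Q) = 1.4113 bits, D_KL(Q||P) = 1.8207 bits. D_KL(Q||P) is larger than D_KL(P||Q) by 0.4094 bits; the two directions differ.

D_KL(P||Q) = Σ P(x) log₂(P(x)/Q(x))

Computing term by term:
  P(1)·log₂(P(1)/Q(1)) = 0.5219·log₂(0.5219/0.1327) = 1.03107
  P(2)·log₂(P(2)/Q(2)) = 0.0205·log₂(0.0205/0.3402) = -0.08308
  P(3)·log₂(P(3)/Q(3)) = 0.077·log₂(0.077/0.3735) = -0.17542
  P(4)·log₂(P(4)/Q(4)) = 0.2401·log₂(0.2401/0.0439) = 0.58857
  P(5)·log₂(P(5)/Q(5)) = 0.1405·log₂(0.1405/0.1097) = 0.05016

D_KL(P||Q) = 1.03107 - 0.08308 - 0.17542 + 0.58857 + 0.05016 = 1.41130 ≈ 1.4113 bits

D_KL(Q||P) = Σ Q(x) log₂(Q(x)/P(x))

Computing term by term:
  Q(1)·log₂(Q(1)/P(1)) = 0.1327·log₂(0.1327/0.5219) = -0.26216
  Q(2)·log₂(Q(2)/P(2)) = 0.3402·log₂(0.3402/0.0205) = 1.37872
  Q(3)·log₂(Q(3)/P(3)) = 0.3735·log₂(0.3735/0.077) = 0.85090
  Q(4)·log₂(Q(4)/P(4)) = 0.0439·log₂(0.0439/0.2401) = -0.10761
  Q(5)·log₂(Q(5)/P(5)) = 0.1097·log₂(0.1097/0.1405) = -0.03916

D_KL(Q||P) = -0.26216 + 1.37872 + 0.85090 - 0.10761 - 0.03916 = 1.82069 ≈ 1.8207 bits

These are NOT equal (difference: 0.4094 bits). KL divergence is asymmetric: D_KL(P||Q) ≠ D_KL(Q||P) in general.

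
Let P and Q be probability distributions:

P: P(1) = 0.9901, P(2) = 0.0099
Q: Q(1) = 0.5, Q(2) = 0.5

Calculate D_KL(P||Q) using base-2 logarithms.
0.9199 bits

D_KL(P||Q) = Σ P(x) log₂(P(x)/Q(x))

Computing term by term:
  P(1)·log₂(P(1)/Q(1)) = 0.9901·log₂(0.9901/0.5) = 0.97589
  P(2)·log₂(P(2)/Q(2)) = 0.0099·log₂(0.0099/0.5) = -0.05602

D_KL(P||Q) = 0.97589 - 0.05602 = 0.91987 ≈ 0.9199 bits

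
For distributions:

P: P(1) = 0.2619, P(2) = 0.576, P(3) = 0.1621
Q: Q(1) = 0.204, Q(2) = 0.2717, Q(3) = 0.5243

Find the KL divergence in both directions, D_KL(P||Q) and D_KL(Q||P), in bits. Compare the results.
D_KL(P||Q) = 0.4443 bits, D_KL(Q||P) = 0.5198 bits. D_KL(Q||P) is larger than D_KL(P||Q) by 0.0755 bits; the two directions differ.

D_KL(P||Q) = Σ P(x) log₂(P(x)/Q(x))

Computing term by term:
  P(1)·log₂(P(1)/Q(1)) = 0.2619·log₂(0.2619/0.204) = 0.09440
  P(2)·log₂(P(2)/Q(2)) = 0.576·log₂(0.576/0.2717) = 0.62442
  P(3)·log₂(P(3)/Q(3)) = 0.1621·log₂(0.1621/0.5243) = -0.27452

D_KL(P||Q) = 0.09440 + 0.62442 - 0.27452 = 0.44430 ≈ 0.4443 bits

D_KL(Q||P) = Σ Q(x) log₂(Q(x)/P(x))

Computing term by term:
  Q(1)·log₂(Q(1)/P(1)) = 0.204·log₂(0.204/0.2619) = -0.07353
  Q(2)·log₂(Q(2)/P(2)) = 0.2717·log₂(0.2717/0.576) = -0.29454
  Q(3)·log₂(Q(3)/P(3)) = 0.5243·log₂(0.5243/0.1621) = 0.88791

D_KL(Q||P) = -0.07353 - 0.29454 + 0.88791 = 0.51984 ≈ 0.5198 bits

These are NOT equal (difference: 0.0755 bits). KL divergence is asymmetric: D_KL(P||Q) ≠ D_KL(Q||P) in general.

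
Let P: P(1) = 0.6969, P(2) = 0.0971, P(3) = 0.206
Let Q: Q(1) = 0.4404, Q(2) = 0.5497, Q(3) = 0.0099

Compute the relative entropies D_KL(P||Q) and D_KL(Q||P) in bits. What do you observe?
D_KL(P||Q) = 1.1207 bits, D_KL(Q||P) = 1.0399 bits. The two directions give different values (D_KL(P||Q) exceeds D_KL(Q||P) by 0.0808 bits): KL divergence is asymmetric.

D_KL(P||Q) = Σ P(x) log₂(P(x)/Q(x))

Computing term by term:
  P(1)·log₂(P(1)/Q(1)) = 0.6969·log₂(0.6969/0.4404) = 0.46144
  P(2)·log₂(P(2)/Q(2)) = 0.0971·log₂(0.0971/0.5497) = -0.24286
  P(3)·log₂(P(3)/Q(3)) = 0.206·log₂(0.206/0.0099) = 0.90209

D_KL(P||Q) = 0.46144 - 0.24286 + 0.90209 = 1.12067 ≈ 1.1207 bits

D_KL(Q||P) = Σ Q(x) log₂(Q(x)/P(x))

Computing term by term:
  Q(1)·log₂(Q(1)/P(1)) = 0.4404·log₂(0.4404/0.6969) = -0.29161
  Q(2)·log₂(Q(2)/P(2)) = 0.5497·log₂(0.5497/0.0971) = 1.37486
  Q(3)·log₂(Q(3)/P(3)) = 0.0099·log₂(0.0099/0.206) = -0.04335

D_KL(Q||P) = -0.29161 + 1.37486 - 0.04335 = 1.03990 ≈ 1.0399 bits

These are NOT equal (difference: 0.0808 bits). KL divergence is asymmetric: D_KL(P||Q) ≠ D_KL(Q||P) in general.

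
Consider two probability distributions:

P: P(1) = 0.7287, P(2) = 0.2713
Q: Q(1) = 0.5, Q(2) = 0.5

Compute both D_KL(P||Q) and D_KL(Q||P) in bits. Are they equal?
D_KL(P||Q) = 0.1567 bits, D_KL(Q||P) = 0.1693 bits. No, they are not equal.

D_KL(P||Q) = Σ P(x) log₂(P(x)/Q(x))

Computing term by term:
  P(1)·log₂(P(1)/Q(1)) = 0.7287·log₂(0.7287/0.5) = 0.39597
  P(2)·log₂(P(2)/Q(2)) = 0.2713·log₂(0.2713/0.5) = -0.23930

D_KL(P||Q) = 0.39597 - 0.23930 = 0.15667 ≈ 0.1567 bits

D_KL(Q||P) = Σ Q(x) log₂(Q(x)/P(x))

Computing term by term:
  Q(1)·log₂(Q(1)/P(1)) = 0.5·log₂(0.5/0.7287) = -0.27170
  Q(2)·log₂(Q(2)/P(2)) = 0.5·log₂(0.5/0.2713) = 0.44102

D_KL(Q||P) = -0.27170 + 0.44102 = 0.16932 ≈ 0.1693 bits

These are NOT equal (difference: 0.0126 bits). KL divergence is asymmetric: D_KL(P||Q) ≠ D_KL(Q||P) in general.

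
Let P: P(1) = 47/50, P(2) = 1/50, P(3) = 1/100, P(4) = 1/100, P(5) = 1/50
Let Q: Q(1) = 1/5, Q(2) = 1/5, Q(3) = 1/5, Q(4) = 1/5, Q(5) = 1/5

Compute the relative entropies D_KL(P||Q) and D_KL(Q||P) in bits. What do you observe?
D_KL(P||Q) = 1.8794 bits, D_KL(Q||P) = 2.6110 bits. The two directions give different values (D_KL(Q||P) exceeds D_KL(P||Q) by 0.7316 bits): KL divergence is asymmetric.

D_KL(P||Q) = Σ P(x) log₂(P(x)/Q(x))

Computing term by term:
  P(1)·log₂(P(1)/Q(1)) = (47/50)·log₂((47/50)/(1/5)) = 2.09870
  P(2)·log₂(P(2)/Q(2)) = (1/50)·log₂((1/50)/(1/5)) = -0.06644
  P(3)·log₂(P(3)/Q(3)) = (1/100)·log₂((1/100)/(1/5)) = -0.04322
  P(4)·log₂(P(4)/Q(4)) = (1/100)·log₂((1/100)/(1/5)) = -0.04322
  P(5)·log₂(P(5)/Q(5)) = (1/50)·log₂((1/50)/(1/5)) = -0.06644

D_KL(P||Q) = 2.09870 - 0.06644 - 0.04322 - 0.04322 - 0.06644 = 1.87938 ≈ 1.8794 bits

D_KL(Q||P) = Σ Q(x) log₂(Q(x)/P(x))

Computing term by term:
  Q(1)·log₂(Q(1)/P(1)) = (1/5)·log₂((1/5)/(47/50)) = -0.44653
  Q(2)·log₂(Q(2)/P(2)) = (1/5)·log₂((1/5)/(1/50)) = 0.66439
  Q(3)·log₂(Q(3)/P(3)) = (1/5)·log₂((1/5)/(1/100)) = 0.86439
  Q(4)·log₂(Q(4)/P(4)) = (1/5)·log₂((1/5)/(1/100)) = 0.86439
  Q(5)·log₂(Q(5)/P(5)) = (1/5)·log₂((1/5)/(1/50)) = 0.66439

D_KL(Q||P) = -0.44653 + 0.66439 + 0.86439 + 0.86439 + 0.66439 = 2.61103 ≈ 2.6110 bits

These are NOT equal (difference: 0.7316 bits). KL divergence is asymmetric: D_KL(P||Q) ≠ D_KL(Q||P) in general.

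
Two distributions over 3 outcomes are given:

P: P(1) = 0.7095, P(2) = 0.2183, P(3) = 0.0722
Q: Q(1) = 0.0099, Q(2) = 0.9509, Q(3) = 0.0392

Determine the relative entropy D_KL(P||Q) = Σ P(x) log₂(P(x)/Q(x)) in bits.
3.9730 bits

D_KL(P||Q) = Σ P(x) log₂(P(x)/Q(x))

Computing term by term:
  P(1)·log₂(P(1)/Q(1)) = 0.7095·log₂(0.7095/0.0099) = 4.37281
  P(2)·log₂(P(2)/Q(2)) = 0.2183·log₂(0.2183/0.9509) = -0.46345
  P(3)·log₂(P(3)/Q(3)) = 0.0722·log₂(0.0722/0.0392) = 0.06362

D_KL(P||Q) = 4.37281 - 0.46345 + 0.06362 = 3.97298 ≈ 3.9730 bits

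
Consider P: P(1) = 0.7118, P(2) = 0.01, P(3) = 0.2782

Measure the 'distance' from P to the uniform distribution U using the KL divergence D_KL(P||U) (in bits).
0.6559 bits

U(i) = 1/3 for all i

D_KL(P||U) = Σ P(x) log₂(P(x) / (1/3))
           = Σ P(x) log₂(P(x)) + log₂(3)
           = log₂(3) - H(P)

H(P) = -Σ P(x) log₂(P(x)):
  -P(1)·log₂(P(1)) = -(0.7118)·log₂(0.7118) = 0.34911
  -P(2)·log₂(P(2)) = -(0.01)·log₂(0.01) = 0.06644
  -P(3)·log₂(P(3)) = -(0.2782)·log₂(0.2782) = 0.51350
H(P) = 0.34911 + 0.06644 + 0.51350 = 0.92905 bits

log₂(3) = 1.58496 bits

D_KL(P||U) = 1.58496 - 0.92905 = 0.65591 ≈ 0.6559 bits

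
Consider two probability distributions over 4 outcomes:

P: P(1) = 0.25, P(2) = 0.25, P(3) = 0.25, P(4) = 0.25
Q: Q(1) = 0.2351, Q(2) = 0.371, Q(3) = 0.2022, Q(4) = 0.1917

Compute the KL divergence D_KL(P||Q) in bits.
0.0521 bits

D_KL(P||Q) = Σ P(x) log₂(P(x)/Q(x))

Computing term by term:
  P(1)·log₂(P(1)/Q(1)) = 0.25·log₂(0.25/0.2351) = 0.02216
  P(2)·log₂(P(2)/Q(2)) = 0.25·log₂(0.25/0.371) = -0.14237
  P(3)·log₂(P(3)/Q(3)) = 0.25·log₂(0.25/0.2022) = 0.07654
  P(4)·log₂(P(4)/Q(4)) = 0.25·log₂(0.25/0.1917) = 0.09577

D_KL(P||Q) = 0.02216 - 0.14237 + 0.07654 + 0.09577 = 0.05210 ≈ 0.0521 bits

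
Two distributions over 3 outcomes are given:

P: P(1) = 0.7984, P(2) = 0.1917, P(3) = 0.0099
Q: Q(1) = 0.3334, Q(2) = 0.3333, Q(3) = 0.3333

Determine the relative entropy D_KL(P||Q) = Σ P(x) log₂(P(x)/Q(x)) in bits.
0.8027 bits

D_KL(P||Q) = Σ P(x) log₂(P(x)/Q(x))

Computing term by term:
  P(1)·log₂(P(1)/Q(1)) = 0.7984·log₂(0.7984/0.3334) = 1.00587
  P(2)·log₂(P(2)/Q(2)) = 0.1917·log₂(0.1917/0.3333) = -0.15297
  P(3)·log₂(P(3)/Q(3)) = 0.0099·log₂(0.0099/0.3333) = -0.05023

D_KL(P||Q) = 1.00587 - 0.15297 - 0.05023 = 0.80267 ≈ 0.8027 bits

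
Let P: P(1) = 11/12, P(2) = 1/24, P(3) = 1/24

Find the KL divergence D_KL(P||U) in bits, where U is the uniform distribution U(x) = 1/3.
1.0878 bits

U(i) = 1/3 for all i

D_KL(P||U) = Σ P(x) log₂(P(x) / (1/3))
           = Σ P(x) log₂(P(x)) + log₂(3)
           = log₂(3) - H(P)

H(P) = -Σ P(x) log₂(P(x)):
  -P(1)·log₂(P(1)) = -(11/12)·log₂(11/12) = 0.11507
  -P(2)·log₂(P(2)) = -(1/24)·log₂(1/24) = 0.19104
  -P(3)·log₂(P(3)) = -(1/24)·log₂(1/24) = 0.19104
H(P) = 0.11507 + 0.19104 + 0.19104 = 0.49715 bits

log₂(3) = 1.58496 bits

D_KL(P||U) = 1.58496 - 0.49715 = 1.08781 ≈ 1.0878 bits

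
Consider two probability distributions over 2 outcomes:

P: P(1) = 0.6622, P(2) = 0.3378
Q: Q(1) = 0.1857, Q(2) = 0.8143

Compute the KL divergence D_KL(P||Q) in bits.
0.7859 bits

D_KL(P||Q) = Σ P(x) log₂(P(x)/Q(x))

Computing term by term:
  P(1)·log₂(P(1)/Q(1)) = 0.6622·log₂(0.6622/0.1857) = 1.21467
  P(2)·log₂(P(2)/Q(2)) = 0.3378·log₂(0.3378/0.8143) = -0.42880

D_KL(P||Q) = 1.21467 - 0.42880 = 0.78587 ≈ 0.7859 bits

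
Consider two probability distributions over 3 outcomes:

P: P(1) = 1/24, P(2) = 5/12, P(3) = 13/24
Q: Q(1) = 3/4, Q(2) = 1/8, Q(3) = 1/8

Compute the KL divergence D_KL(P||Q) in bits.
1.6959 bits

D_KL(P||Q) = Σ P(x) log₂(P(x)/Q(x))

Computing term by term:
  P(1)·log₂(P(1)/Q(1)) = (1/24)·log₂((1/24)/(3/4)) = -0.17375
  P(2)·log₂(P(2)/Q(2)) = (5/12)·log₂((5/12)/(1/8)) = 0.72374
  P(3)·log₂(P(3)/Q(3)) = (13/24)·log₂((13/24)/(1/8)) = 1.14588

D_KL(P||Q) = -0.17375 + 0.72374 + 1.14588 = 1.69587 ≈ 1.6959 bits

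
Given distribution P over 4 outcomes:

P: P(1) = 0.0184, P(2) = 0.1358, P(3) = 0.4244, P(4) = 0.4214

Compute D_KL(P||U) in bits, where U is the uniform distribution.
0.4526 bits

U(i) = 1/4 for all i

D_KL(P||U) = Σ P(x) log₂(P(x) / (1/4))
           = Σ P(x) log₂(P(x)) + log₂(4)
           = log₂(4) - H(P)

H(P) = -Σ P(x) log₂(P(x)):
  -P(1)·log₂(P(1)) = -(0.0184)·log₂(0.0184) = 0.10606
  -P(2)·log₂(P(2)) = -(0.1358)·log₂(0.1358) = 0.39116
  -P(3)·log₂(P(3)) = -(0.4244)·log₂(0.4244) = 0.52477
  -P(4)·log₂(P(4)) = -(0.4214)·log₂(0.4214) = 0.52538
H(P) = 0.10606 + 0.39116 + 0.52477 + 0.52538 = 1.54737 bits

log₂(4) = 2.00000 bits

D_KL(P||U) = 2.00000 - 1.54737 = 0.45263 ≈ 0.4526 bits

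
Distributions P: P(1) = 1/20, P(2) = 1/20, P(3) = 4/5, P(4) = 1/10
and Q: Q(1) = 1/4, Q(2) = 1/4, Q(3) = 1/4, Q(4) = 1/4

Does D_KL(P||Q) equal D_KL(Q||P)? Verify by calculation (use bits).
D_KL(P||Q) = 0.9781 bits, D_KL(Q||P) = 1.0719 bits. No — D_KL(P||Q) ≠ D_KL(Q||P) for this pair.

D_KL(P||Q) = Σ P(x) log₂(P(x)/Q(x))

Computing term by term:
  P(1)·log₂(P(1)/Q(1)) = (1/20)·log₂((1/20)/(1/4)) = -0.11610
  P(2)·log₂(P(2)/Q(2)) = (1/20)·log₂((1/20)/(1/4)) = -0.11610
  P(3)·log₂(P(3)/Q(3)) = (4/5)·log₂((4/5)/(1/4)) = 1.34246
  P(4)·log₂(P(4)/Q(4)) = (1/10)·log₂((1/10)/(1/4)) = -0.13219

D_KL(P||Q) = -0.11610 - 0.11610 + 1.34246 - 0.13219 = 0.97807 ≈ 0.9781 bits

D_KL(Q||P) = Σ Q(x) log₂(Q(x)/P(x))

Computing term by term:
  Q(1)·log₂(Q(1)/P(1)) = (1/4)·log₂((1/4)/(1/20)) = 0.58048
  Q(2)·log₂(Q(2)/P(2)) = (1/4)·log₂((1/4)/(1/20)) = 0.58048
  Q(3)·log₂(Q(3)/P(3)) = (1/4)·log₂((1/4)/(4/5)) = -0.41952
  Q(4)·log₂(Q(4)/P(4)) = (1/4)·log₂((1/4)/(1/10)) = 0.33048

D_KL(Q||P) = 0.58048 + 0.58048 - 0.41952 + 0.33048 = 1.07192 ≈ 1.0719 bits

These are NOT equal (difference: 0.0938 bits). KL divergence is asymmetric: D_KL(P||Q) ≠ D_KL(Q||P) in general.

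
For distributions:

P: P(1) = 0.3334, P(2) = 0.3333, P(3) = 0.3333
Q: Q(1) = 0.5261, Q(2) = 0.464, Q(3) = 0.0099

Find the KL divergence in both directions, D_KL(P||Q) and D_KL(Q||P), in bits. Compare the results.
D_KL(P||Q) = 1.3124 bits, D_KL(Q||P) = 0.5175 bits. D_KL(P||Q) is larger than D_KL(Q||P) by 0.7949 bits; the two directions differ.

D_KL(P||Q) = Σ P(x) log₂(P(x)/Q(x))

Computing term by term:
  P(1)·log₂(P(1)/Q(1)) = 0.3334·log₂(0.3334/0.5261) = -0.21940
  P(2)·log₂(P(2)/Q(2)) = 0.3333·log₂(0.3333/0.464) = -0.15909
  P(3)·log₂(P(3)/Q(3)) = 0.3333·log₂(0.3333/0.0099) = 1.69091

D_KL(P||Q) = -0.21940 - 0.15909 + 1.69091 = 1.31242 ≈ 1.3124 bits

D_KL(Q||P) = Σ Q(x) log₂(Q(x)/P(x))

Computing term by term:
  Q(1)·log₂(Q(1)/P(1)) = 0.5261·log₂(0.5261/0.3334) = 0.34622
  Q(2)·log₂(Q(2)/P(2)) = 0.464·log₂(0.464/0.3333) = 0.22147
  Q(3)·log₂(Q(3)/P(3)) = 0.0099·log₂(0.0099/0.3333) = -0.05023

D_KL(Q||P) = 0.34622 + 0.22147 - 0.05023 = 0.51746 ≈ 0.5175 bits

These are NOT equal (difference: 0.7949 bits). KL divergence is asymmetric: D_KL(P||Q) ≠ D_KL(Q||P) in general.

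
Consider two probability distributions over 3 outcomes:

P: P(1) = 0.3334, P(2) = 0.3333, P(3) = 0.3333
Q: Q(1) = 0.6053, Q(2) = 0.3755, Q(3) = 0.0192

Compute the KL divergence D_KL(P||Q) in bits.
1.0282 bits

D_KL(P||Q) = Σ P(x) log₂(P(x)/Q(x))

Computing term by term:
  P(1)·log₂(P(1)/Q(1)) = 0.3334·log₂(0.3334/0.6053) = -0.28686
  P(2)·log₂(P(2)/Q(2)) = 0.3333·log₂(0.3333/0.3755) = -0.05732
  P(3)·log₂(P(3)/Q(3)) = 0.3333·log₂(0.3333/0.0192) = 1.37241

D_KL(P||Q) = -0.28686 - 0.05732 + 1.37241 = 1.02823 ≈ 1.0282 bits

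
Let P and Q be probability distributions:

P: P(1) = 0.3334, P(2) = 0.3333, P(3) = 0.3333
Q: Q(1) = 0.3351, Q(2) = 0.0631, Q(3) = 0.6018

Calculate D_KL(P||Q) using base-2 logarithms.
0.5137 bits

D_KL(P||Q) = Σ P(x) log₂(P(x)/Q(x))

Computing term by term:
  P(1)·log₂(P(1)/Q(1)) = 0.3334·log₂(0.3334/0.3351) = -0.00245
  P(2)·log₂(P(2)/Q(2)) = 0.3333·log₂(0.3333/0.0631) = 0.80029
  P(3)·log₂(P(3)/Q(3)) = 0.3333·log₂(0.3333/0.6018) = -0.28413

D_KL(P||Q) = -0.00245 + 0.80029 - 0.28413 = 0.51371 ≈ 0.5137 bits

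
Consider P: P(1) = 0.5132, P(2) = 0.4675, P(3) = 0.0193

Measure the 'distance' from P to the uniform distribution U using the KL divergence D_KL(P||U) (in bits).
0.4683 bits

U(i) = 1/3 for all i

D_KL(P||U) = Σ P(x) log₂(P(x) / (1/3))
           = Σ P(x) log₂(P(x)) + log₂(3)
           = log₂(3) - H(P)

H(P) = -Σ P(x) log₂(P(x)):
  -P(1)·log₂(P(1)) = -(0.5132)·log₂(0.5132) = 0.49391
  -P(2)·log₂(P(2)) = -(0.4675)·log₂(0.4675) = 0.51283
  -P(3)·log₂(P(3)) = -(0.0193)·log₂(0.0193) = 0.10992
H(P) = 0.49391 + 0.51283 + 0.10992 = 1.11666 bits

log₂(3) = 1.58496 bits

D_KL(P||U) = 1.58496 - 1.11666 = 0.46830 ≈ 0.4683 bits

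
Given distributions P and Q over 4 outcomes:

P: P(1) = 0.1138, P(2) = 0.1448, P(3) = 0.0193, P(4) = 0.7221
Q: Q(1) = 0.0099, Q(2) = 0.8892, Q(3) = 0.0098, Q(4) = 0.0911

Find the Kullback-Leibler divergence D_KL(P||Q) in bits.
2.1973 bits

D_KL(P||Q) = Σ P(x) log₂(P(x)/Q(x))

Computing term by term:
  P(1)·log₂(P(1)/Q(1)) = 0.1138·log₂(0.1138/0.0099) = 0.40091
  P(2)·log₂(P(2)/Q(2)) = 0.1448·log₂(0.1448/0.8892) = -0.37915
  P(3)·log₂(P(3)/Q(3)) = 0.0193·log₂(0.0193/0.0098) = 0.01887
  P(4)·log₂(P(4)/Q(4)) = 0.7221·log₂(0.7221/0.0911) = 2.15668

D_KL(P||Q) = 0.40091 - 0.37915 + 0.01887 + 2.15668 = 2.19731 ≈ 2.1973 bits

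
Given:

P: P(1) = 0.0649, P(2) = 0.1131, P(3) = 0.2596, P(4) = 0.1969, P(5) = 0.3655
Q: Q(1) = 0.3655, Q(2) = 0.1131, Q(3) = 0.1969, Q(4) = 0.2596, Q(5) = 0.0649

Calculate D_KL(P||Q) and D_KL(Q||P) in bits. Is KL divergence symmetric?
D_KL(P||Q) = 0.7746 bits, D_KL(Q||P) = 0.7746 bits. The two values coincide for this particular pair, but no — KL divergence is not symmetric in general.

D_KL(P||Q) = Σ P(x) log₂(P(x)/Q(x))

Computing term by term:
  P(1)·log₂(P(1)/Q(1)) = 0.0649·log₂(0.0649/0.3655) = -0.16183
  P(2)·log₂(P(2)/Q(2)) = 0.1131·log₂(0.1131/0.1131) = 0.00000
  P(3)·log₂(P(3)/Q(3)) = 0.2596·log₂(0.2596/0.1969) = 0.10354
  P(4)·log₂(P(4)/Q(4)) = 0.1969·log₂(0.1969/0.2596) = -0.07853
  P(5)·log₂(P(5)/Q(5)) = 0.3655·log₂(0.3655/0.0649) = 0.91140

D_KL(P||Q) = -0.16183 + 0.00000 + 0.10354 - 0.07853 + 0.91140 = 0.77458 ≈ 0.7746 bits

D_KL(Q||P) = Σ Q(x) log₂(Q(x)/P(x))

Computing term by term:
  Q(1)·log₂(Q(1)/P(1)) = 0.3655·log₂(0.3655/0.0649) = 0.91140
  Q(2)·log₂(Q(2)/P(2)) = 0.1131·log₂(0.1131/0.1131) = 0.00000
  Q(3)·log₂(Q(3)/P(3)) = 0.1969·log₂(0.1969/0.2596) = -0.07853
  Q(4)·log₂(Q(4)/P(4)) = 0.2596·log₂(0.2596/0.1969) = 0.10354
  Q(5)·log₂(Q(5)/P(5)) = 0.0649·log₂(0.0649/0.3655) = -0.16183

D_KL(Q||P) = 0.91140 + 0.00000 - 0.07853 + 0.10354 - 0.16183 = 0.77458 ≈ 0.7746 bits

These ARE equal here. Q is P with outcomes relabeled (Q(1) = P(5), Q(3) = P(4), Q(4) = P(3), Q(5) = P(1)) by a relabeling that is its own inverse, so the two sums contain exactly the same terms in a different order. This is a special case — KL divergence is not symmetric in general: D_KL(P||Q) ≠ D_KL(Q||P) for most P, Q.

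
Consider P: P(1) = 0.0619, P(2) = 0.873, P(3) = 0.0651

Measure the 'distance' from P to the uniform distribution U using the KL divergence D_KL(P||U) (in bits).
0.9089 bits

U(i) = 1/3 for all i

D_KL(P||U) = Σ P(x) log₂(P(x) / (1/3))
           = Σ P(x) log₂(P(x)) + log₂(3)
           = log₂(3) - H(P)

H(P) = -Σ P(x) log₂(P(x)):
  -P(1)·log₂(P(1)) = -(0.0619)·log₂(0.0619) = 0.24846
  -P(2)·log₂(P(2)) = -(0.873)·log₂(0.873) = 0.17106
  -P(3)·log₂(P(3)) = -(0.0651)·log₂(0.0651) = 0.25657
H(P) = 0.24846 + 0.17106 + 0.25657 = 0.67609 bits

log₂(3) = 1.58496 bits

D_KL(P||U) = 1.58496 - 0.67609 = 0.90887 ≈ 0.9089 bits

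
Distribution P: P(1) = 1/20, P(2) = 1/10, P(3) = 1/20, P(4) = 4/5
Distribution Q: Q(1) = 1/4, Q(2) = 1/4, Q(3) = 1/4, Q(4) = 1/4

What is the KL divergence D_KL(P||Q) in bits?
0.9781 bits

D_KL(P||Q) = Σ P(x) log₂(P(x)/Q(x))

Computing term by term:
  P(1)·log₂(P(1)/Q(1)) = (1/20)·log₂((1/20)/(1/4)) = -0.11610
  P(2)·log₂(P(2)/Q(2)) = (1/10)·log₂((1/10)/(1/4)) = -0.13219
  P(3)·log₂(P(3)/Q(3)) = (1/20)·log₂((1/20)/(1/4)) = -0.11610
  P(4)·log₂(P(4)/Q(4)) = (4/5)·log₂((4/5)/(1/4)) = 1.34246

D_KL(P||Q) = -0.11610 - 0.13219 - 0.11610 + 1.34246 = 0.97807 ≈ 0.9781 bits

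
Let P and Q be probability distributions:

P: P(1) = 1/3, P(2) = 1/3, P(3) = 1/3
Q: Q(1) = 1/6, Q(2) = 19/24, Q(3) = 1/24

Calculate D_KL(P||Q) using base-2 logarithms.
0.9174 bits

D_KL(P||Q) = Σ P(x) log₂(P(x)/Q(x))

Computing term by term:
  P(1)·log₂(P(1)/Q(1)) = (1/3)·log₂((1/3)/(1/6)) = 0.33333
  P(2)·log₂(P(2)/Q(2)) = (1/3)·log₂((1/3)/(19/24)) = -0.41598
  P(3)·log₂(P(3)/Q(3)) = (1/3)·log₂((1/3)/(1/24)) = 1.00000

D_KL(P||Q) = 0.33333 - 0.41598 + 1.00000 = 0.91735 ≈ 0.9174 bits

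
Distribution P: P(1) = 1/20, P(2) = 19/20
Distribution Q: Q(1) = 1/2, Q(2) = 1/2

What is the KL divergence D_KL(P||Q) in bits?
0.7136 bits

D_KL(P||Q) = Σ P(x) log₂(P(x)/Q(x))

Computing term by term:
  P(1)·log₂(P(1)/Q(1)) = (1/20)·log₂((1/20)/(1/2)) = -0.16610
  P(2)·log₂(P(2)/Q(2)) = (19/20)·log₂((19/20)/(1/2)) = 0.87970

D_KL(P||Q) = -0.16610 + 0.87970 = 0.71360 ≈ 0.7136 bits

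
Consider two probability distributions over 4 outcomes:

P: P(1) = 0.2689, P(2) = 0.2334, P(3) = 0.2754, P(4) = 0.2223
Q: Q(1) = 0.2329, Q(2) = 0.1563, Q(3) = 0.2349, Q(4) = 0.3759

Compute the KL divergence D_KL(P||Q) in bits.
0.0855 bits

D_KL(P||Q) = Σ P(x) log₂(P(x)/Q(x))

Computing term by term:
  P(1)·log₂(P(1)/Q(1)) = 0.2689·log₂(0.2689/0.2329) = 0.05576
  P(2)·log₂(P(2)/Q(2)) = 0.2334·log₂(0.2334/0.1563) = 0.13502
  P(3)·log₂(P(3)/Q(3)) = 0.2754·log₂(0.2754/0.2349) = 0.06320
  P(4)·log₂(P(4)/Q(4)) = 0.2223·log₂(0.2223/0.3759) = -0.16847

D_KL(P||Q) = 0.05576 + 0.13502 + 0.06320 - 0.16847 = 0.08551 ≈ 0.0855 bits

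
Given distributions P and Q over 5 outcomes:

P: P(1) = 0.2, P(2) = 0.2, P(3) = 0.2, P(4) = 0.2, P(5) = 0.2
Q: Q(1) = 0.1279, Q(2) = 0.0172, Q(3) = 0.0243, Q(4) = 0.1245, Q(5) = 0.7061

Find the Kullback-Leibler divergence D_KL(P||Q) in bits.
1.2179 bits

D_KL(P||Q) = Σ P(x) log₂(P(x)/Q(x))

Computing term by term:
  P(1)·log₂(P(1)/Q(1)) = 0.2·log₂(0.2/0.1279) = 0.12900
  P(2)·log₂(P(2)/Q(2)) = 0.2·log₂(0.2/0.0172) = 0.70790
  P(3)·log₂(P(3)/Q(3)) = 0.2·log₂(0.2/0.0243) = 0.60819
  P(4)·log₂(P(4)/Q(4)) = 0.2·log₂(0.2/0.1245) = 0.13677
  P(5)·log₂(P(5)/Q(5)) = 0.2·log₂(0.2/0.7061) = -0.36397

D_KL(P||Q) = 0.12900 + 0.70790 + 0.60819 + 0.13677 - 0.36397 = 1.21789 ≈ 1.2179 bits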